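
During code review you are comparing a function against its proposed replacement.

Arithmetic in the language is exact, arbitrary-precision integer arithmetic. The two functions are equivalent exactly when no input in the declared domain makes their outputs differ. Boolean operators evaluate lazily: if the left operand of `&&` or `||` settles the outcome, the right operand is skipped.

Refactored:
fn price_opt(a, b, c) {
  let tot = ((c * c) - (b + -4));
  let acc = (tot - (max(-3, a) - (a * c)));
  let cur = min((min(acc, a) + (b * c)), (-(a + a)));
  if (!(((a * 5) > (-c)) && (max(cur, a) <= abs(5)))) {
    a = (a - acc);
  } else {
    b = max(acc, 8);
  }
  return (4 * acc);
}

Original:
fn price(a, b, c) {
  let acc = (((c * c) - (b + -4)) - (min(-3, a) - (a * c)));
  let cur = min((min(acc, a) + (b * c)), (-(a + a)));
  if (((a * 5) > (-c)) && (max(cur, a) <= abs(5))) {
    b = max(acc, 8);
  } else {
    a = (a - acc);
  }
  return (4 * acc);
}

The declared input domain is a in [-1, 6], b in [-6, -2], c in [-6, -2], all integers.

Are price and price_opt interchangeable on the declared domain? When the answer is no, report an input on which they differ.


The rewrite breaks on a=-1, b=-6, c=-6, where the results are 220 and 212.
price: acc := 55 | cur := 2 | (((a * 5) > (-c)) && (max(cur, a) <= abs(5))): false | a := -56 | result 220
price_opt: tot := 46 | acc := 53 | cur := 2 | (!(((a * 5) > (-c)) && (max(cur, a) <= abs(5)))): true | a := -54 | result 212
verdict: not equivalent; witness: a=-1, b=-6, c=-6


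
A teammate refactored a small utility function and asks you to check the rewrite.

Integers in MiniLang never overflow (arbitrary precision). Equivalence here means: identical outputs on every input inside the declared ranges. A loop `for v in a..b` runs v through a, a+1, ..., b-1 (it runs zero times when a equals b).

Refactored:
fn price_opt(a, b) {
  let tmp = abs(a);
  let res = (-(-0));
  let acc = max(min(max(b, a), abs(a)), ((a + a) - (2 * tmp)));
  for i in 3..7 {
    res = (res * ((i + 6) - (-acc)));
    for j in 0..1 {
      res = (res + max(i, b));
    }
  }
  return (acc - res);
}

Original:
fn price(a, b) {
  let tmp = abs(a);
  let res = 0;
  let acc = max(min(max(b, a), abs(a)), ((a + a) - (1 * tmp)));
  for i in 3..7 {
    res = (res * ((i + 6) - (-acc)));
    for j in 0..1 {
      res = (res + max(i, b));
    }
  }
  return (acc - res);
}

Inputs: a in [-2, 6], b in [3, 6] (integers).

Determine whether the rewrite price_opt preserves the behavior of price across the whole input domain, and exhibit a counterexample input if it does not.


The suspicious edit (`1` became `2`) never changes the result for any input inside the declared domain; all 36 inputs agree.
verdict: equivalent


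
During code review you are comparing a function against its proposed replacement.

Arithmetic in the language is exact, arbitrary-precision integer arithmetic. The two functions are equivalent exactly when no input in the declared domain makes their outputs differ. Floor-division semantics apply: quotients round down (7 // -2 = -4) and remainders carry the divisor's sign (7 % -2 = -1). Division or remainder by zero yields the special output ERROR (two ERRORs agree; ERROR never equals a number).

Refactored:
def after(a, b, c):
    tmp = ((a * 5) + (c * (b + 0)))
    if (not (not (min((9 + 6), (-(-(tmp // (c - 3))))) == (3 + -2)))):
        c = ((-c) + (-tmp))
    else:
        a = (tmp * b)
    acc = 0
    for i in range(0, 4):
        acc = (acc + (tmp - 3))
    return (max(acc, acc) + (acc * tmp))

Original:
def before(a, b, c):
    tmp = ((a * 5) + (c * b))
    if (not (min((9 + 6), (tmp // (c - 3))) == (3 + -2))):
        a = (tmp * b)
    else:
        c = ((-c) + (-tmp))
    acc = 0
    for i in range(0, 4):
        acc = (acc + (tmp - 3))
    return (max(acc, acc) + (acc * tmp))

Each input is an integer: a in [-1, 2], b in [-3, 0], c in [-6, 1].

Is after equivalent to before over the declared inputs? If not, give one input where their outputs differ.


Although arithmetic usage differs, plus boolean connective usage differs, plus constant usage differs, 128/128 inputs agree.
verdict: equivalent


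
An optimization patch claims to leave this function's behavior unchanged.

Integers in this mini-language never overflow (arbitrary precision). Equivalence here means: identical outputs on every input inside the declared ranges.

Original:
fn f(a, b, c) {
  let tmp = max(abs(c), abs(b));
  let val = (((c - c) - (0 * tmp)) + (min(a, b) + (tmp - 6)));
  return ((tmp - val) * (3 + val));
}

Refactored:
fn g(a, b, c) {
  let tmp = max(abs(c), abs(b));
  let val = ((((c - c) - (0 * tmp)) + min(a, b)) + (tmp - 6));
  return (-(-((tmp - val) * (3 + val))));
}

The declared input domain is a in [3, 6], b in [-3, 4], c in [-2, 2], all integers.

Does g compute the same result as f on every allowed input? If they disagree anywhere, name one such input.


Equivalent — the differences include same computation, different form, yet no declared input distinguishes the two.
Tracing a=4, b=3, c=2: f: tmp := 3 | val := 0 | result 9 | g: tmp := 3 | val := 0 | result 9 — matching result 9.
Every one of the 160 inputs gives matching results.
verdict: equivalent


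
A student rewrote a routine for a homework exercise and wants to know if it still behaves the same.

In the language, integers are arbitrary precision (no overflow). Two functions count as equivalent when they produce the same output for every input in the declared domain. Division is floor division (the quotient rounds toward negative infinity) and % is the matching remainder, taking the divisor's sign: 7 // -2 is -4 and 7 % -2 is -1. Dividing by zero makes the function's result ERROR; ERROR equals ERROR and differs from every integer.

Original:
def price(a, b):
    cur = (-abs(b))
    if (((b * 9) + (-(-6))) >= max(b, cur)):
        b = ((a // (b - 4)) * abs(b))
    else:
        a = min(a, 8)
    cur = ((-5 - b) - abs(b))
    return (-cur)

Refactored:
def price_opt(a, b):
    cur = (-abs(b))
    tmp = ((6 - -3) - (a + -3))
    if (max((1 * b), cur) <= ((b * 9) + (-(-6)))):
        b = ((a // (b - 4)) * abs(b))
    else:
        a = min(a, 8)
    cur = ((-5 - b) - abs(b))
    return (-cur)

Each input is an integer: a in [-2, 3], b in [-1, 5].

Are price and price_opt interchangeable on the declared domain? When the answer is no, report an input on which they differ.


The two versions differ — the changes include statement counts differ; also constant usage differs; also arithmetic usage differs; also local variable names differ; also comparison usage differs.
Tracing a=3, b=-1: price: cur=-1, then (((b * 9) + (-(-6))) >= max(b, cur)) is false, then a=3, then cur=-5, then returns 5 | price_opt: cur=-1, then tmp=9, then (max((1 * b), cur) <= ((b * 9) + (-(-6)))) is false, then a=3, then cur=-5, then returns 5 — matching result 5.
Sweeping the whole domain (42 inputs) finds no disagreement.
verdict: equivalent


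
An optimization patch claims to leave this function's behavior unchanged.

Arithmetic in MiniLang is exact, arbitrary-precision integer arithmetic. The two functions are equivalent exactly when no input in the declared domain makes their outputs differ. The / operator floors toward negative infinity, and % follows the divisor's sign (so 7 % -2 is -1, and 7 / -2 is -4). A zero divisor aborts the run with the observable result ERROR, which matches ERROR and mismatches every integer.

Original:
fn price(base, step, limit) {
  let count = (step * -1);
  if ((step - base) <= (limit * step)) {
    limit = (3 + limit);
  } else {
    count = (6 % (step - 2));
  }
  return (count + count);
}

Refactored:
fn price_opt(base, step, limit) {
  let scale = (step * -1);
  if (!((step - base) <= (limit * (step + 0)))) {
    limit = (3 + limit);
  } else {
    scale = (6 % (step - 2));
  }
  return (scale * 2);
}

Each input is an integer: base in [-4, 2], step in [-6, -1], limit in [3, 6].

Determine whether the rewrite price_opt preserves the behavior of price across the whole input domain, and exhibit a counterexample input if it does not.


At base=-4, step=-6, limit=3: price gives -4, price_opt gives 12.
verdict: not equivalent; witness: base=-4, step=-6, limit=3


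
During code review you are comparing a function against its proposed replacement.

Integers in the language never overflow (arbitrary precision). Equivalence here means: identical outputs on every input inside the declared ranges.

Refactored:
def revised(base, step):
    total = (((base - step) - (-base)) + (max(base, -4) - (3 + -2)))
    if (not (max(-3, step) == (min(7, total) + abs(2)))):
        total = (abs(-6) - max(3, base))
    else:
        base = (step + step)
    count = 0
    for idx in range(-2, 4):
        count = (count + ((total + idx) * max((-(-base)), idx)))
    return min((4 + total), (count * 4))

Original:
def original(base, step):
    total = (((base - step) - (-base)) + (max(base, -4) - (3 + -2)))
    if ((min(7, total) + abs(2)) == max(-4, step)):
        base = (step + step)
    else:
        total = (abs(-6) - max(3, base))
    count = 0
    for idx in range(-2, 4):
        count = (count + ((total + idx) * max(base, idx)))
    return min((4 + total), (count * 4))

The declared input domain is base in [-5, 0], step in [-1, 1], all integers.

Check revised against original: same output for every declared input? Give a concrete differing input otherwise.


Equivalent. The suspicious edit (`-4` became `-3`) never changes the result for any input inside the declared domain.
Checked all 18 inputs in the declared domain: the outputs agree on every one.
One worked example (base=-1, step=-1) — original: total becomes -3; next ((min(7, total) + abs(2)) == max(-4, step)) evaluates to true; next base becomes -2; next count becomes 0; next at idx=-2:; next count becomes 10; next at idx=-1:; next count becomes 14; next at idx=0:; next count becomes 14; next at idx=1:; next count becomes 12; next at idx=2:; next count becomes 10; next at idx=3:; next count becomes 10; next final value 1; revised: total becomes -3; next (not (max(-3, step) == (min(7, total) + abs(2)))) evaluates to false; next base becomes -2; next count becomes 0; next at idx=-2:; next count becomes 10; next at idx=-1:; next count becomes 14; next at idx=0:; next count becomes 14; next at idx=1:; next count becomes 12; next at idx=2:; next count becomes 10; next at idx=3:; next count becomes 10; next final value 1; agreement on 1.
verdict: equivalent


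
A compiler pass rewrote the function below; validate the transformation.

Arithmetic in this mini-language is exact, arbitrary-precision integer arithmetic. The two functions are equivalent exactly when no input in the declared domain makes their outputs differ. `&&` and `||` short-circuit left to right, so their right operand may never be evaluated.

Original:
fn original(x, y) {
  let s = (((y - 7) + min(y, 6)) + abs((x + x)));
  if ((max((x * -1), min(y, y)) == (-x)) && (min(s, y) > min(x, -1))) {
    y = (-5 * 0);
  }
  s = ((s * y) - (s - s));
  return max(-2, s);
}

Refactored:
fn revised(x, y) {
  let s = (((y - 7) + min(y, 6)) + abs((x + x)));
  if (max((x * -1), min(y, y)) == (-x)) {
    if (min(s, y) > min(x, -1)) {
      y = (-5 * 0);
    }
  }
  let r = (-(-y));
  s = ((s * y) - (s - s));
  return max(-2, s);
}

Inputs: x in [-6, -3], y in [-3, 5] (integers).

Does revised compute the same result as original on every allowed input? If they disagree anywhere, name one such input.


Differences: branching structure differs; and statement counts differ; and boolean connective usage differs; and local variable names differ — yet all 36 inputs agree.
verdict: equivalent


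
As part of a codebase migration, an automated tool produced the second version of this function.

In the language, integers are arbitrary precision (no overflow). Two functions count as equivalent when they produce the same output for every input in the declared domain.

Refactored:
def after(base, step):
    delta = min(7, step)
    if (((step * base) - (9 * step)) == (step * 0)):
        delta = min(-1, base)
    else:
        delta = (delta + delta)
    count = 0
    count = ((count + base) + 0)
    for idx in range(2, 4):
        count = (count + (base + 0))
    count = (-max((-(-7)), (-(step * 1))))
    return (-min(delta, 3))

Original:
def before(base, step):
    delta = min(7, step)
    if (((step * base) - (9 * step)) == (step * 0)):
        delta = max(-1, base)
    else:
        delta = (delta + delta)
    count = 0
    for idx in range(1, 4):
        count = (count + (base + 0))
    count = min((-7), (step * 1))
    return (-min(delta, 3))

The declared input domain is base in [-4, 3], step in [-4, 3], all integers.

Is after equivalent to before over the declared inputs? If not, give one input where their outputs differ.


Take base=-4, step=0.
before: delta := 0 | (((step * base) - (9 * step)) == (step * 0)): true | delta := -1 | count := 0 | iter idx=1: | count := -4 | iter idx=2: | count := -8 | iter idx=3: | count := -12 | count := -7 | result 1
after: delta := 0 | (((step * base) - (9 * step)) == (step * 0)): true | delta := -4 | count := 0 | count := -4 | iter idx=2: | count := -8 | iter idx=3: | count := -12 | count := -7 | result 4
1 against 4: the behavior changed.
verdict: not equivalent; witness: base=-4, step=0


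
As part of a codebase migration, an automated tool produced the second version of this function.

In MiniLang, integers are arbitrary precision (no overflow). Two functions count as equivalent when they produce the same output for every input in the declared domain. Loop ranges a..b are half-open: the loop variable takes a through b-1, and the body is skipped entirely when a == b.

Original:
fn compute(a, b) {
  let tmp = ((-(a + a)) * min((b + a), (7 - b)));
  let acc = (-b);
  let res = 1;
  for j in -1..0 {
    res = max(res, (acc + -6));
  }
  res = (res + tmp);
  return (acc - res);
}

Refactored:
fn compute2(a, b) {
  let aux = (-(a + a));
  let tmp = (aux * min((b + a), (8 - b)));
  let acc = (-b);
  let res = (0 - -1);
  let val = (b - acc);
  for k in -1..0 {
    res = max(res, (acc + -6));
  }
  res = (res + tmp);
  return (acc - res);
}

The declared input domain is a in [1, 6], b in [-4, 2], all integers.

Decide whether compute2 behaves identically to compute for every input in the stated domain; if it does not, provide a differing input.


Take a=4, b=2.
compute: tmp := -40 | acc := -2 | res := 1 | iter j=-1: | res := 1 | res := -39 | result 37
compute2: aux := -8 | tmp := -48 | acc := -2 | res := 1 | val := 4 | iter k=-1: | res := 1 | res := -47 | result 45
37 vs 45 — the two versions disagree here.
verdict: not equivalent; witness: a=4, b=2


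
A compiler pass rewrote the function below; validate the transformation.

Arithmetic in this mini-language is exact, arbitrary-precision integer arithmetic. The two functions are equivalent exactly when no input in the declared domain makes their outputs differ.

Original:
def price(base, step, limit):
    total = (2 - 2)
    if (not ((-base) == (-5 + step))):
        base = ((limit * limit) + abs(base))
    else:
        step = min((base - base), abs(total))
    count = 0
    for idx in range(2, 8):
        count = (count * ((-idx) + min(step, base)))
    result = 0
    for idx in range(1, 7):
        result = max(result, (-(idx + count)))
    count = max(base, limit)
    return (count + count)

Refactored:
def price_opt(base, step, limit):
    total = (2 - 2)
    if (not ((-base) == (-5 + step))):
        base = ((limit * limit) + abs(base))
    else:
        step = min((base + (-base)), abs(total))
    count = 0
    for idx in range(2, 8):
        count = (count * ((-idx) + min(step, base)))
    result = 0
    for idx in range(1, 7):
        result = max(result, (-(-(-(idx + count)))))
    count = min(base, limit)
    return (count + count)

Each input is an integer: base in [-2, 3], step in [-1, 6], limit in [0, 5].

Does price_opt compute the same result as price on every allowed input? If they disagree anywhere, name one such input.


The rewrite breaks on base=-2, step=-1, limit=0, where the results are 4 and 0.
price: total := 0 | (not ((-base) == (-5 + step))): true | base := 2 | count := 0 | iter idx=2: | count := 0 | iter idx=3: | count := 0 | iter idx=4: | count := 0 | iter idx=5: | count := 0 | iter idx=6: | count := 0 | iter idx=7: | count := 0 | result := 0 | iter idx=1: | result := 0 | iter idx=2: | result := 0 | iter idx=3: | result := 0 | iter idx=4: | result := 0 | iter idx=5: | result := 0 | iter idx=6: | result := 0 | count := 2 | result 4
price_opt: total := 0 | (not ((-base) == (-5 + step))): true | base := 2 | count := 0 | iter idx=2: | count := 0 | iter idx=3: | count := 0 | iter idx=4: | count := 0 | iter idx=5: | count := 0 | iter idx=6: | count := 0 | iter idx=7: | count := 0 | result := 0 | iter idx=1: | result := 0 | iter idx=2: | result := 0 | iter idx=3: | result := 0 | iter idx=4: | result := 0 | iter idx=5: | result := 0 | iter idx=6: | result := 0 | count := 0 | result 0
verdict: not equivalent; witness: base=-2, step=-1, limit=0


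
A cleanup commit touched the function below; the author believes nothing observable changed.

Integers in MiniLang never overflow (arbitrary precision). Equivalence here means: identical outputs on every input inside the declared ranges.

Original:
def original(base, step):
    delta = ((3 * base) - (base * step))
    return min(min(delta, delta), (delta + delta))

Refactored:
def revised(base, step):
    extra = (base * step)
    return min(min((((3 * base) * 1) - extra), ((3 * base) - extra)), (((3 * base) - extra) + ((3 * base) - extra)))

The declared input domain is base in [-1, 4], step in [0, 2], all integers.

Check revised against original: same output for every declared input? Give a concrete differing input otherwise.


The two versions differ — the changes include arithmetic usage differs, constant usage differs, local variable names differ.
Spot check at base=1, step=1 — original: delta := 2 | result 2. revised: extra := 1 | result 2. Both give 2.
Sweeping the whole domain (18 inputs) finds no disagreement.
verdict: equivalent


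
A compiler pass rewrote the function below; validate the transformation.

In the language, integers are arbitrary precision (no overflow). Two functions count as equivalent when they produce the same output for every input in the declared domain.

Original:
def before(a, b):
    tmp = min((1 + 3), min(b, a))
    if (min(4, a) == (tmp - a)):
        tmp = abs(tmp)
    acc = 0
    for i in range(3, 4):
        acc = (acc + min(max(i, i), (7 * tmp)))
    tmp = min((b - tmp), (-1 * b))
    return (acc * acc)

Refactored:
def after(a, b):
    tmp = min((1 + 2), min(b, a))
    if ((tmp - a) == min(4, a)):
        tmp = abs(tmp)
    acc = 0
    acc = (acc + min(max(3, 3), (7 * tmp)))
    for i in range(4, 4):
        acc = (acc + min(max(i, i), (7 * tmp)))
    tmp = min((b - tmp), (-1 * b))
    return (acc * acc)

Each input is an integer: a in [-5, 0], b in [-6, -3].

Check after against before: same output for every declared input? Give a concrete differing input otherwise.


The edit looks behavioral (`3` became `2`), but over these ranges it never changes the outcome.
As a probe, take a=-2, b=-6: before runs tmp = -6; (min(4, a) == (tmp - a)) -> false; acc = 0; [i=3]; acc = -42; tmp = 0; return 1764; after runs tmp = -6; ((tmp - a) == min(4, a)) -> false; acc = 0; acc = -42; the i loop: no iterations; tmp = 0; return 1764; both end at 1764.
Checked all 24 inputs in the declared domain: the outputs agree on every one.
verdict: equivalent


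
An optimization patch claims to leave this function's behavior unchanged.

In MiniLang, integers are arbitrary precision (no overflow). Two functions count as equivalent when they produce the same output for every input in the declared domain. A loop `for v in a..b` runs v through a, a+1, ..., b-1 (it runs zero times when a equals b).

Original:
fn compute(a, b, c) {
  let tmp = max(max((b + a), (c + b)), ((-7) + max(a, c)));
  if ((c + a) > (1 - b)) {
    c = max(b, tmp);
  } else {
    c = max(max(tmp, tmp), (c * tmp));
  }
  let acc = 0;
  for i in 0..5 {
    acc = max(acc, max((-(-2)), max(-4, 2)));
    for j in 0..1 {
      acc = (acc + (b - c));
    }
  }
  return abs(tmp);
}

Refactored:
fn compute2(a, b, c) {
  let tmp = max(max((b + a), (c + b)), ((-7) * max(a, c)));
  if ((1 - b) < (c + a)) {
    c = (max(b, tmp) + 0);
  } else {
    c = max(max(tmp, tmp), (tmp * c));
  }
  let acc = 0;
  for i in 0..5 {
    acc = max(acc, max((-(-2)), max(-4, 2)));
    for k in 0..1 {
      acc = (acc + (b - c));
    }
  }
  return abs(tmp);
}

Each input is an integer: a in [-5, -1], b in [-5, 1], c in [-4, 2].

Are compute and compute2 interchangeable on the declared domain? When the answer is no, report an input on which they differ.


These are not equivalent — on a=-5, b=-5, c=-4 the outputs split (9 vs 28).
compute: tmp becomes -9; next ((c + a) > (1 - b)) evaluates to false; next c becomes 36; next acc becomes 0; next at i=0:; next acc becomes 2; next at j=0:; next acc becomes -39; next at i=1:; next acc becomes 2; next at j=0:; next acc becomes -39; next at i=2:; next acc becomes 2; next at j=0:; next acc becomes -39; next at i=3:; next acc becomes 2; next at j=0:; next acc becomes -39; next at i=4:; next acc becomes 2; next at j=0:; next acc becomes -39; next final value 9
compute2: tmp becomes 28; next ((1 - b) < (c + a)) evaluates to false; next c becomes 28; next acc becomes 0; next at i=0:; next acc becomes 2; next at k=0:; next acc becomes -31; next at i=1:; next acc becomes 2; next at k=0:; next acc becomes -31; next at i=2:; next acc becomes 2; next at k=0:; next acc becomes -31; next at i=3:; next acc becomes 2; next at k=0:; next acc becomes -31; next at i=4:; next acc becomes 2; next at k=0:; next acc becomes -31; next final value 28
verdict: not equivalent; witness: a=-5, b=-5, c=-4


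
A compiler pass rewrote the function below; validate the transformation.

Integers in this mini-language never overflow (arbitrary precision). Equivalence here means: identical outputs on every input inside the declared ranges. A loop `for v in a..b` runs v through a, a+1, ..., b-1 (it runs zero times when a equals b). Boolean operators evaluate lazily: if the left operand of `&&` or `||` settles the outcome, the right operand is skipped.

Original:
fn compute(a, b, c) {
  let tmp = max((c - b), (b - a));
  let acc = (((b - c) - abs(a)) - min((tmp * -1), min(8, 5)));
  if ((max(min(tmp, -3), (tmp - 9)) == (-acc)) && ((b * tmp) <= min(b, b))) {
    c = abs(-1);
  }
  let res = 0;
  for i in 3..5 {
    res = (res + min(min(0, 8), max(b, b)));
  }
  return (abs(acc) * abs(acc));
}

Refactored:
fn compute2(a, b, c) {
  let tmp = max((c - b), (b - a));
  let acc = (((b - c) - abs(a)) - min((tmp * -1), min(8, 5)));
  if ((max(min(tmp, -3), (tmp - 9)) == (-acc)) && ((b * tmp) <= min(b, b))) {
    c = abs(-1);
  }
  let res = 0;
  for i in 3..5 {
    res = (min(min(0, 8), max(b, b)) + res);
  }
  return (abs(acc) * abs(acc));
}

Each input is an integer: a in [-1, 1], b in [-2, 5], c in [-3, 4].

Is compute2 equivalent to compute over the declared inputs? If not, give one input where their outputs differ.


Differences: same computation, different form — yet all 192 inputs agree.
verdict: equivalent


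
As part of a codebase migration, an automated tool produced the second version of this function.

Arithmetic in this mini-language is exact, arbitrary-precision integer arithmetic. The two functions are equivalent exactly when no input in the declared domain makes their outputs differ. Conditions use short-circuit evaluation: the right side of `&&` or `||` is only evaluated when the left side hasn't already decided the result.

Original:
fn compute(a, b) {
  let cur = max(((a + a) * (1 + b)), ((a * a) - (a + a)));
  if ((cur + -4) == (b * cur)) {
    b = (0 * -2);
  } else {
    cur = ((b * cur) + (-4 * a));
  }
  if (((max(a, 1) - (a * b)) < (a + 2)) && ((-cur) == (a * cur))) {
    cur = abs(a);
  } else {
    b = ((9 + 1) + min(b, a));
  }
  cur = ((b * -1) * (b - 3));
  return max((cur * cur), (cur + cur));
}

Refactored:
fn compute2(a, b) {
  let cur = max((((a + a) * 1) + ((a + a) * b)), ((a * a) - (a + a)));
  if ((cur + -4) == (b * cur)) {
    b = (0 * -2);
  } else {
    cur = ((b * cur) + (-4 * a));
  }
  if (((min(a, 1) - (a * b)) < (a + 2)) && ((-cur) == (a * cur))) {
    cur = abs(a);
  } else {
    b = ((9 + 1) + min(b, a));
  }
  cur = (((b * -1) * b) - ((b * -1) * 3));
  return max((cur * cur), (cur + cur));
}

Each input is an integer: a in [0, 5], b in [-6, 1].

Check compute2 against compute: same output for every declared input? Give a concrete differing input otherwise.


Equivalent. The suspicious edit (`max(a, 1)` became `min(a, 1)`) never changes the result for any input inside the declared domain.
Sweeping the whole domain (48 inputs) finds no disagreement.
One worked example (a=5, b=-3) — compute: cur=15, then ((cur + -4) == (b * cur)) is false, then cur=-65, then (((max(a, 1) - (a * b)) < (a + 2)) && ((-cur) == (a * cur))) is false, then b=7, then cur=-28, then returns 784; compute2: cur=15, then ((cur + -4) == (b * cur)) is false, then cur=-65, then (((min(a, 1) - (a * b)) < (a + 2)) && ((-cur) == (a * cur))) is false, then b=7, then cur=-28, then returns 784; agreement on 784.
verdict: equivalent


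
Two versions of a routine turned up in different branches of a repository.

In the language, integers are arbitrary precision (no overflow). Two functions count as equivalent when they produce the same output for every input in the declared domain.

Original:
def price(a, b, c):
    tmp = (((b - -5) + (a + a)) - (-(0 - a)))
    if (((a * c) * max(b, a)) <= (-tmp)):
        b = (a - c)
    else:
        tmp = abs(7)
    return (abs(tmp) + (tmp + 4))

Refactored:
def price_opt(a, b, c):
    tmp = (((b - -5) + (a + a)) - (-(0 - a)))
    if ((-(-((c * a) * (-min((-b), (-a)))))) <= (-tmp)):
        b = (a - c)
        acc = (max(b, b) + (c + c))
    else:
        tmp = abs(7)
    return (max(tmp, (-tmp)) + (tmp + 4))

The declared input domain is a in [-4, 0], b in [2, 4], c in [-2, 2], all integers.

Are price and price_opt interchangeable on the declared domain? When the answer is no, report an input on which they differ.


Side by side, the visible changes include: statement counts differ, plus local variable names differ, plus min/max/abs usage differs, plus arithmetic usage differs.
As a probe, take a=-2, b=3, c=2: price runs tmp = 6; (((a * c) * max(b, a)) <= (-tmp)) -> true; b = -4; return 16; price_opt runs tmp = 6; ((-(-((c * a) * (-min((-b), (-a)))))) <= (-tmp)) -> true; b = -4; acc = 0; return 16; both end at 16.
Checked all 75 inputs in the declared domain: the outputs agree on every one.
verdict: equivalent


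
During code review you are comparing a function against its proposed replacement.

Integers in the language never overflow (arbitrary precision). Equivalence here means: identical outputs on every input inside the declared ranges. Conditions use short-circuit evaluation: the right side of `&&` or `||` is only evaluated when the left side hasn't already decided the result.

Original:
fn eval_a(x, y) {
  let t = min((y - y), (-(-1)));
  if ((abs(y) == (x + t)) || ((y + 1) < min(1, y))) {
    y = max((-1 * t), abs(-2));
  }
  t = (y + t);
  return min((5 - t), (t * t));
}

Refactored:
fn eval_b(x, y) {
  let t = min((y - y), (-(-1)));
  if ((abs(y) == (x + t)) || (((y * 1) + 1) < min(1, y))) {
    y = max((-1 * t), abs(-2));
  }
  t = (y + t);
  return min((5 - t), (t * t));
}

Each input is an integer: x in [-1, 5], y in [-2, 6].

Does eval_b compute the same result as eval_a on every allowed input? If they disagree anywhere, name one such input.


Changes here: constant usage differs; and arithmetic usage differs; the full 63-point sweep finds no disagreement.
verdict: equivalent


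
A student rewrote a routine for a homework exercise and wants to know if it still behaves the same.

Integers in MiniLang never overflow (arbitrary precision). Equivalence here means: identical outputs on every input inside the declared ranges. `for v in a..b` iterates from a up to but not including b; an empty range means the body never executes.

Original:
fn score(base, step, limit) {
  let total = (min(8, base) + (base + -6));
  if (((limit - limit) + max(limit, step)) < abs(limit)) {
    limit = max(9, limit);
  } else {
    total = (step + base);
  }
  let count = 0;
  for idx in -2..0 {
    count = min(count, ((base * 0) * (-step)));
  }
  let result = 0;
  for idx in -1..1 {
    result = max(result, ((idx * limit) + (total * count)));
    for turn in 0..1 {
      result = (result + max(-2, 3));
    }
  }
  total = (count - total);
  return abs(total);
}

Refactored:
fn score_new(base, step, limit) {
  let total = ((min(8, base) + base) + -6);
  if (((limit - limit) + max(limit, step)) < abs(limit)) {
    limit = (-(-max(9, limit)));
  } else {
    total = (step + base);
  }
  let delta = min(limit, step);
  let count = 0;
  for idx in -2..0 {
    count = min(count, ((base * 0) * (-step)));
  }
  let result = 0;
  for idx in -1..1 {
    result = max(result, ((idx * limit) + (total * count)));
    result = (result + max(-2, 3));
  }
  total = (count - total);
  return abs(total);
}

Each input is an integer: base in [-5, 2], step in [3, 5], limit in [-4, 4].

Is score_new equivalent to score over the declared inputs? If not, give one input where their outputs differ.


Side by side, the visible changes include: local variable names differ, loop structure differs, min/max/abs usage differs.
Spot check at base=-2, step=3, limit=0 — score: total = -10; (((limit - limit) + max(limit, step)) < abs(limit)) -> false; total = 1; count = 0; [idx=-2]; count = 0; [idx=-1]; count = 0; result = 0; [idx=-1]; result = 0; [turn=0]; result = 3; [idx=0]; result = 3; [turn=0]; result = 6; total = -1; return 1. score_new: total = -10; (((limit - limit) + max(limit, step)) < abs(limit)) -> false; total = 1; delta = 0; count = 0; [idx=-2]; count = 0; [idx=-1]; count = 0; result = 0; [idx=-1]; result = 0; result = 3; [idx=0]; result = 3; result = 6; total = -1; return 1. Both give 1.
Sweeping the whole domain (216 inputs) finds no disagreement.
verdict: equivalent


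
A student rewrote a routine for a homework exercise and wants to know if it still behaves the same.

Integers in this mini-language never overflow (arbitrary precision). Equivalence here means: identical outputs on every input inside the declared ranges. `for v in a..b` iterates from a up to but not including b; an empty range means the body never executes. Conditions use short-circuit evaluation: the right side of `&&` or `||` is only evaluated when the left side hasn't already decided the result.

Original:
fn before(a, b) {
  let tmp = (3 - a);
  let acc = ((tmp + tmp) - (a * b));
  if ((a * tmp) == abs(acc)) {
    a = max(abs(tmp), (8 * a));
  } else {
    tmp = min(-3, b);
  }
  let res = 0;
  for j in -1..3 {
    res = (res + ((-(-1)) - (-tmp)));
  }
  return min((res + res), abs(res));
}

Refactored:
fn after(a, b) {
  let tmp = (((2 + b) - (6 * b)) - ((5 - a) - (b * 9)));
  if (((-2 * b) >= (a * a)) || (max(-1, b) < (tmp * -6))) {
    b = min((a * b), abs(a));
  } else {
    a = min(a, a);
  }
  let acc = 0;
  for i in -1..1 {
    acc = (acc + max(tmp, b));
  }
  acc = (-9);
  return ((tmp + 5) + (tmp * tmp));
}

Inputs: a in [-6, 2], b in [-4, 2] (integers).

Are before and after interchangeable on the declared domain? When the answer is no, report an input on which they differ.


a=-6, b=-4 yields -24 from before but 605 from after.
verdict: not equivalent; witness: a=-6, b=-4


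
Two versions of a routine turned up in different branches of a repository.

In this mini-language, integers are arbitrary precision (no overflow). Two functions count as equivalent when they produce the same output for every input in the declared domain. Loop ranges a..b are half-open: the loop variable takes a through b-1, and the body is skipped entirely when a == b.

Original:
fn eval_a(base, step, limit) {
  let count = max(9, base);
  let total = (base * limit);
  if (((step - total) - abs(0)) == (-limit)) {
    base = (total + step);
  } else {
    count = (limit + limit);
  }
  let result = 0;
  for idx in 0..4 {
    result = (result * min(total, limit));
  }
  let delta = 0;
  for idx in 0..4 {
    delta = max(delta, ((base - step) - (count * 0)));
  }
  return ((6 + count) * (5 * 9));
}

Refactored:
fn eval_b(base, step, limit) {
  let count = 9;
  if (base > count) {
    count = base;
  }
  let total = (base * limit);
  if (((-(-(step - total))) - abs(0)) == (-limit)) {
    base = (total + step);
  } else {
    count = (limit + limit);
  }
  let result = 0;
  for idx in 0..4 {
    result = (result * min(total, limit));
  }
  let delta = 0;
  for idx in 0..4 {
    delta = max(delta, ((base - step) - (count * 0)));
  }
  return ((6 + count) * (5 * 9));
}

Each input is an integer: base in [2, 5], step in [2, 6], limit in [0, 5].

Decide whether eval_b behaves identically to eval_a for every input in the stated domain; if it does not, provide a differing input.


This is a faithful refactor — comparison usage differs, and branching structure differs, and statement counts differ, and min/max/abs usage differs, but the computed results match everywhere.
Tracing base=4, step=5, limit=3: eval_a: count := 9 | total := 12 | (((step - total) - abs(0)) == (-limit)): false | count := 6 | result := 0 | iter idx=0: | result := 0 | iter idx=1: | result := 0 | iter idx=2: | result := 0 | iter idx=3: | result := 0 | delta := 0 | iter idx=0: | delta := 0 | iter idx=1: | delta := 0 | iter idx=2: | delta := 0 | iter idx=3: | delta := 0 | result 540 | eval_b: count := 9 | (base > count): false | total := 12 | (((-(-(step - total))) - abs(0)) == (-limit)): false | count := 6 | result := 0 | iter idx=0: | result := 0 | iter idx=1: | result := 0 | iter idx=2: | result := 0 | iter idx=3: | result := 0 | delta := 0 | iter idx=0: | delta := 0 | iter idx=1: | delta := 0 | iter idx=2: | delta := 0 | iter idx=3: | delta := 0 | result 540 — matching result 540.
Across all 120 domain points the two functions coincide.
verdict: equivalent


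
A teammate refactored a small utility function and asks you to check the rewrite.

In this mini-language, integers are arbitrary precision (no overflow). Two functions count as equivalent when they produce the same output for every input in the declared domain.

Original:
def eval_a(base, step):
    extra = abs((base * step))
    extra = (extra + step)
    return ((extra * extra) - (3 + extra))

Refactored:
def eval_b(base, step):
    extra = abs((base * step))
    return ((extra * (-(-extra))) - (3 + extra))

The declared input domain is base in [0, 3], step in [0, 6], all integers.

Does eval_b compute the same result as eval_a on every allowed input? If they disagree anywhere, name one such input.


Try base=0, step=2.
eval_a: extra = 0; extra = 2; return -1
eval_b: extra = 0; return -3
-1 != -3, so the rewrite changes behavior.
verdict: not equivalent; witness: base=0, step=2


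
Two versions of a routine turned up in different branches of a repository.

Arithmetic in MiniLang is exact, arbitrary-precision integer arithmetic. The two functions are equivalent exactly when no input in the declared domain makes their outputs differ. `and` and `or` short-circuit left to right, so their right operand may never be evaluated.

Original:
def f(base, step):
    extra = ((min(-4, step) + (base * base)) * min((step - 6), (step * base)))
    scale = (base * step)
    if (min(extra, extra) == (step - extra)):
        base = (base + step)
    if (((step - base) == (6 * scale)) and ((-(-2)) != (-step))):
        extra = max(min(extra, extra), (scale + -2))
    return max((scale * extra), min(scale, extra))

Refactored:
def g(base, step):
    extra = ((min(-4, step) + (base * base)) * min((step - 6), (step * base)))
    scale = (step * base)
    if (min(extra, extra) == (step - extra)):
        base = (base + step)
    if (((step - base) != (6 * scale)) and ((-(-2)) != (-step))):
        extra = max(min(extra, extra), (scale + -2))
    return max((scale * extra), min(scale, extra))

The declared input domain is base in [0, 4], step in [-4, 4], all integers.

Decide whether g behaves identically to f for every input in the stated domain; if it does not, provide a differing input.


Run the pair on base=2, step=2.
f: extra=0, then scale=4, then (min(extra, extra) == (step - extra)) is false, then (((step - base) == (6 * scale)) and ((-(-2)) != (-step))) is false, then returns 0
g: extra=0, then scale=4, then (min(extra, extra) == (step - extra)) is false, then (((step - base) != (6 * scale)) and ((-(-2)) != (-step))) is true, then extra=2, then returns 8
0 vs 8 — the two versions disagree here.
verdict: not equivalent; witness: base=2, step=2


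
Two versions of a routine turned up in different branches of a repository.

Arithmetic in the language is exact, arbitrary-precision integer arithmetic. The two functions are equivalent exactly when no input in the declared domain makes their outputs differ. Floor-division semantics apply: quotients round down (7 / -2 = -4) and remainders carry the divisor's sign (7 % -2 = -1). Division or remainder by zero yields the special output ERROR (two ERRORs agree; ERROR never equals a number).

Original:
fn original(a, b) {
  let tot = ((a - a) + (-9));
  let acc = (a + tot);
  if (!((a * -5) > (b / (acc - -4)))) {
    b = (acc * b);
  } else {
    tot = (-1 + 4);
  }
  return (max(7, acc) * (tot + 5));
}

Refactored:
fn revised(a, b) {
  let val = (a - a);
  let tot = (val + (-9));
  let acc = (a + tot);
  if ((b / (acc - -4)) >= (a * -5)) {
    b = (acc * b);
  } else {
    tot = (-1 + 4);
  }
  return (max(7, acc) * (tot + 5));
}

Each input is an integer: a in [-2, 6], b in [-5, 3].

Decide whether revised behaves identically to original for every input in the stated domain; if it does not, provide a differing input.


The two are interchangeable: statement counts differ, local variable names differ, comparison usage differs, boolean connective usage differs, and every declared input agrees.
One worked example (a=4, b=3) — original: tot = -9; acc = -5; (!((a * -5) > (b / (acc - -4)))) -> true; b = -15; return -28; revised: val = 0; tot = -9; acc = -5; ((b / (acc - -4)) >= (a * -5)) -> true; b = -15; return -28; agreement on -28.
Checked all 81 inputs in the declared domain: the outputs agree on every one.
verdict: equivalent


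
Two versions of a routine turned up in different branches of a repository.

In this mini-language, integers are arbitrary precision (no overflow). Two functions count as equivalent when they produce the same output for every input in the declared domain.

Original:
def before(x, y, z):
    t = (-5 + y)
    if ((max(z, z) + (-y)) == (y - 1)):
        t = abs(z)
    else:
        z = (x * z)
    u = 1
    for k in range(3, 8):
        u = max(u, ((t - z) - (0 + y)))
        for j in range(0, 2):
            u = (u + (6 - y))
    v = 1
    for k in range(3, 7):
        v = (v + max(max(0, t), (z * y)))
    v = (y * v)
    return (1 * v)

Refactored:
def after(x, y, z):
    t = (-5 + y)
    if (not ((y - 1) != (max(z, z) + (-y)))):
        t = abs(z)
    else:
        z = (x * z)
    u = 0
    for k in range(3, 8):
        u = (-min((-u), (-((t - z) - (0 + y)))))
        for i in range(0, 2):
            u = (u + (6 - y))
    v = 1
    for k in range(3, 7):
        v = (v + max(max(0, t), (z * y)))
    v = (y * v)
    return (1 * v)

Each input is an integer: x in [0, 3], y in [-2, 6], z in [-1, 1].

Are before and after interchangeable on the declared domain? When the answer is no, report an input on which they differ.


Equivalent. Although `1` became `0`, no input in the stated domain can expose it.
Every one of the 108 inputs gives matching results.
Tracing x=0, y=6, z=-1: before: t becomes 1; next ((max(z, z) + (-y)) == (y - 1)) evaluates to false; next z becomes 0; next u becomes 1; next at k=3:; next u becomes 1; next at j=0:; next u becomes 1; next at j=1:; next u becomes 1; next at k=4:; next u becomes 1; next at j=0:; next u becomes 1; next at j=1:; next u becomes 1; next at k=5:; next u becomes 1; next at j=0:; next u becomes 1; next at j=1:; next u becomes 1; next at k=6:; next u becomes 1; next at j=0:; next u becomes 1; next at j=1:; next u becomes 1; next at k=7:; next u becomes 1; next at j=0:; next u becomes 1; next at j=1:; next u becomes 1; next v becomes 1; next at k=3:; next v becomes 2; next at k=4:; next v becomes 3; next at k=5:; next v becomes 4; next at k=6:; next v becomes 5; next v becomes 30; next final value 30 | after: t becomes 1; next (not ((y - 1) != (max(z, z) + (-y)))) evaluates to false; next z becomes 0; next u becomes 0; next at k=3:; next u becomes 0; next at i=0:; next u becomes 0; next at i=1:; next u becomes 0; next at k=4:; next u becomes 0; next at i=0:; next u becomes 0; next at i=1:; next u becomes 0; next at k=5:; next u becomes 0; next at i=0:; next u becomes 0; next at i=1:; next u becomes 0; next at k=6:; next u becomes 0; next at i=0:; next u becomes 0; next at i=1:; next u becomes 0; next at k=7:; next u becomes 0; next at i=0:; next u becomes 0; next at i=1:; next u becomes 0; next v becomes 1; next at k=3:; next v becomes 2; next at k=4:; next v becomes 3; next at k=5:; next v becomes 4; next at k=6:; next v becomes 5; next v becomes 30; next final value 30 — matching result 30.
verdict: equivalent
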